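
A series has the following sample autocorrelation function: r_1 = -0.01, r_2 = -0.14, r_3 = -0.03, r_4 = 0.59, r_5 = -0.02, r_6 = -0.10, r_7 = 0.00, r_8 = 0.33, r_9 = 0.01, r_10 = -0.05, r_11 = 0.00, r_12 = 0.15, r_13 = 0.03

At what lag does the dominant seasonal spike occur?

4

The largest autocorrelation is r_4 = 0.59, with weaker echoes at lags 8 (0.33) and 12 (0.15); the remaining lags stay at or below 0.03.
The dominant spike at lag 4 indicates a seasonal period of 4.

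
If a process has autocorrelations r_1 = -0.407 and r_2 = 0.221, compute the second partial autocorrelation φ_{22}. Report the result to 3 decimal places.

0.066

φ_{22} = (r_2 − r_1²) / (1 − r_1²)
r_1² = (-0.407)² = 0.165649
Numerator = 0.221 − 0.1656 = 0.0554; denominator = 1 − 0.1656 = 0.8344
φ_{22} = 0.0554 / 0.8344 = 0.066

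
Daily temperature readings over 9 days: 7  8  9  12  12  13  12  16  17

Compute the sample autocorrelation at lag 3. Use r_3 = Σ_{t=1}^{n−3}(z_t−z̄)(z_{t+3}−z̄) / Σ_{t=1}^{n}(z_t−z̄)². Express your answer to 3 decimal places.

Mean z̄ = (7 + 8 + 9 + 12 + 12 + 13 + 12 + 16 + 17)/9 = 11.7778
Σ(z_t−z̄)(z_{t+3}−z̄) = (-1.0617) + (-0.8395) + (-3.3951) + (0.0494) + (0.9383) + (6.3827) = 2.0741
Denominator Σ(z_t−z̄)² = 91.5556
r_3 = 2.0741 / 91.5556 = 0.023

0.023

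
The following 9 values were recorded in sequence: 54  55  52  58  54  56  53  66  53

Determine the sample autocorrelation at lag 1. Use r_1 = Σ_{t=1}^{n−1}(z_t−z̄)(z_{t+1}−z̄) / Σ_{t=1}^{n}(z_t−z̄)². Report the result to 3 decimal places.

Mean z̄ = (54 + 55 + 52 + 58 + 54 + 56 + 53 + 66 + 53)/9 = 55.6667
Numerator Σ_{t=1}^{8}(z_t−z̄)(z_{t+1}−z̄) = -65.4444
Denominator Σ(z_t−z̄)² = 146.0000
r_1 = -65.4444 / 146.0000 = -0.448

-0.448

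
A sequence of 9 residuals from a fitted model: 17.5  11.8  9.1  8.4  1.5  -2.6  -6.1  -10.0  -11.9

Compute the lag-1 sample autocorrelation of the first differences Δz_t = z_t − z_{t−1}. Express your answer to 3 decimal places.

First differences Δz: -5.7, -2.7, -0.7, -6.9, -4.1, -3.5, -3.9, -1.9
Mean of differences = -3.6750
Numerator Σ(Δz_t−Δz̄)(Δz_{t+1}−Δz̄) = -7.8106
Denominator Σ(Δz_t−Δz̄)² = 27.7150
r_1(Δz) = -7.8106 / 27.7150 = -0.282

-0.282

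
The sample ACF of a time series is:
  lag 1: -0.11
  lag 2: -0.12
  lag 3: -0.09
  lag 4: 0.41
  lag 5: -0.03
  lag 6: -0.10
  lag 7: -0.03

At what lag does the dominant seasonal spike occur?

The largest autocorrelation is r_4 = 0.41; the remaining lags stay at or below -0.03.
The dominant spike at lag 4 indicates a seasonal period of 4.

4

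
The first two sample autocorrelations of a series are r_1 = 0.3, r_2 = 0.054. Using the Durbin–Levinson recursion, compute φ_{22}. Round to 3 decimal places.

-0.040

φ_{22} = (r_2 − r_1²) / (1 − r_1²)
r_1² = (0.3)² = 0.09
Numerator = 0.054 − 0.0900 = -0.0360; denominator = 1 − 0.0900 = 0.9100
φ_{22} = -0.0360 / 0.9100 = -0.040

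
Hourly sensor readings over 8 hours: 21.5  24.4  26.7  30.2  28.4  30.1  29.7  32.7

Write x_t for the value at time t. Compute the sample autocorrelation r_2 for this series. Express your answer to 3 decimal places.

0.168

Mean x̄ = (21.5 + 24.4 + 26.7 + 30.2 + 28.4 + 30.1 + 29.7 + 32.7)/8 = 27.9625
Numerator Σ_{t=1}^{6}(x_t−x̄)(x_{t+2}−x̄) = 15.3047
Denominator Σ(x_t−x̄)² = 91.2788
r_2 = 15.3047 / 91.2788 = 0.168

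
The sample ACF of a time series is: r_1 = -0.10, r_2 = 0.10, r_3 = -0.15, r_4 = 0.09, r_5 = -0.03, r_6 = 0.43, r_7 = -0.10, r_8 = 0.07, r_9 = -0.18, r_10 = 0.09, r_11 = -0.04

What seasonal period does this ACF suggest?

6

The largest autocorrelation is r_6 = 0.43; the remaining lags stay at or below 0.10.
The dominant spike at lag 6 indicates a seasonal period of 6.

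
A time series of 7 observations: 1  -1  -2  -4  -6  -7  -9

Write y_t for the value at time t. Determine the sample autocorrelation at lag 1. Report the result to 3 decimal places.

Mean ȳ = (1 − 1 − 2 − 4 − 6 − 7 − 9)/7 = -4.0000
Deviations from mean: 5.0000, 3.0000, 2.0000, 0.0000, -2.0000, -3.0000, -5.0000
Numerator Σ_{t=1}^{6}(y_t−ȳ)(y_{t+1}−ȳ) = 42.0000
Denominator Σ(y_t−ȳ)² = 76.0000
r_1 = 42.0000 / 76.0000 = 0.553

0.553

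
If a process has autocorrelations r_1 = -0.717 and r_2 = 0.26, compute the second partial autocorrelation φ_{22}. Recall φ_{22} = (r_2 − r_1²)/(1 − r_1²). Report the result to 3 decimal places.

-0.523

φ_{22} = (r_2 − r_1²) / (1 − r_1²)
r_1² = (-0.717)² = 0.514089
Numerator = 0.26 − 0.5141 = -0.2541; denominator = 1 − 0.5141 = 0.4859
φ_{22} = -0.2541 / 0.4859 = -0.523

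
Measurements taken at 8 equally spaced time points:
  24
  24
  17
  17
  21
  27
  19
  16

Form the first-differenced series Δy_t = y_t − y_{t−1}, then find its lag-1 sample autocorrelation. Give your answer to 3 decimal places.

-0.043

First differences Δy: 0, -7, 0, 4, 6, -8, -3
Mean of differences = -1.1429
Numerator Σ(Δy_t−Δȳ)(Δy_{t+1}−Δȳ) = -7.0204
Denominator Σ(Δy_t−Δȳ)² = 164.8571
r_1(Δy) = -7.0204 / 164.8571 = -0.043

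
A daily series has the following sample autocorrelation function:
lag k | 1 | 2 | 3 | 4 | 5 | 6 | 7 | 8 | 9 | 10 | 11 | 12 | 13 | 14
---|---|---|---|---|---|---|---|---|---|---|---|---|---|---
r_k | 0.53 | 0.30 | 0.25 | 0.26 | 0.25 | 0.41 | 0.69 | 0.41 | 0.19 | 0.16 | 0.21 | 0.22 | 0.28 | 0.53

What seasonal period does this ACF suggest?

7

The largest autocorrelation is r_7 = 0.69; the remaining lags stay at or below 0.53. The elevated value at lag 1 (0.53), dropping to 0.30 at lag 2, reflects decaying short-term dependence rather than seasonality.
The dominant spike at lag 7 indicates a seasonal period of 7.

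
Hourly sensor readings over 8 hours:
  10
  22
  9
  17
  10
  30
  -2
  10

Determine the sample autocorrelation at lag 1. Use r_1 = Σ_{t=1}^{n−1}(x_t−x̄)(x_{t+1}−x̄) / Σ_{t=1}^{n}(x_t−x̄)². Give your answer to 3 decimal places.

Mean x̄ = (10 + 22 + 9 + 17 + 10 + 30 − 2 + 10)/8 = 13.2500
Deviations from mean: -3.2500, 8.7500, -4.2500, 3.7500, -3.2500, 16.7500, -15.2500, -3.2500
Σ(x_t−x̄)(x_{t+1}−x̄) = (-28.4375) + (-37.1875) + (-15.9375) + (-12.1875) + (-54.4375) + (-255.4375) + (49.5625) = -354.0625
Denominator Σ(x_t−x̄)² = 653.5000
r_1 = -354.0625 / 653.5000 = -0.542

-0.542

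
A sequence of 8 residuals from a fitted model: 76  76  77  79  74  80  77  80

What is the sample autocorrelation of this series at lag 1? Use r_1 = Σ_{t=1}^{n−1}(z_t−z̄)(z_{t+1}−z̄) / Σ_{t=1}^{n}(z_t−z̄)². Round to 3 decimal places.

-0.455

Mean z̄ = (76 + 76 + 77 + 79 + 74 + 80 + 77 + 80)/8 = 77.3750
Σ(z_t−z̄)(z_{t+1}−z̄) = (1.8906) + (0.5156) + (-0.6094) + (-5.4844) + (-8.8594) + (-0.9844) + (-0.9844) = -14.5156
Denominator Σ(z_t−z̄)² = 31.8750
r_1 = -14.5156 / 31.8750 = -0.455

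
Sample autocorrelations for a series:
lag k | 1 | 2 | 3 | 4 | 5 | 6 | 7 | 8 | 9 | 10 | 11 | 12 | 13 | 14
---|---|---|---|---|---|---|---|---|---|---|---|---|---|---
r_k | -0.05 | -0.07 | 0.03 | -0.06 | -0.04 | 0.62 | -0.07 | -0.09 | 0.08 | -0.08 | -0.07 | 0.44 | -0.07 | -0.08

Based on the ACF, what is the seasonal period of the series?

The largest autocorrelation is r_6 = 0.62, with a weaker echo at lag 12 (0.44); the remaining lags stay at or below 0.08.
The dominant spike at lag 6 indicates a seasonal period of 6.

6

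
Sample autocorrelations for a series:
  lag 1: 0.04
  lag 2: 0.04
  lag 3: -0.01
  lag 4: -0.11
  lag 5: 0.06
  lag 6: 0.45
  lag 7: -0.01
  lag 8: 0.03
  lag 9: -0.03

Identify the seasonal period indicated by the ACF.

6

The largest autocorrelation is r_6 = 0.45; the remaining lags stay at or below 0.06.
The dominant spike at lag 6 indicates a seasonal period of 6.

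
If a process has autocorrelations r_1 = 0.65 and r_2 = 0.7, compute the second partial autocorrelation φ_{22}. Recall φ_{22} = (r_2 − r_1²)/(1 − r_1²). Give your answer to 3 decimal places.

φ_{22} = (r_2 − r_1²) / (1 − r_1²)
r_1² = (0.65)² = 0.4225
Numerator = 0.7 − 0.4225 = 0.2775; denominator = 1 − 0.4225 = 0.5775
φ_{22} = 0.2775 / 0.5775 = 0.481

0.481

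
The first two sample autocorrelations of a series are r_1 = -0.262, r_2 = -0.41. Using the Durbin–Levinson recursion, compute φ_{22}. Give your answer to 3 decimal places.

φ_{22} = (r_2 − r_1²) / (1 − r_1²)
r_1² = (-0.262)² = 0.068644
Numerator = -0.41 − 0.0686 = -0.4786; denominator = 1 − 0.0686 = 0.9314
φ_{22} = -0.4786 / 0.9314 = -0.514

-0.514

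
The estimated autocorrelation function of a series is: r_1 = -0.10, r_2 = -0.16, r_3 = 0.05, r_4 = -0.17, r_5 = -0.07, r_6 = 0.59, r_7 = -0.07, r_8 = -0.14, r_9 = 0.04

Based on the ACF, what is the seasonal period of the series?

The largest autocorrelation is r_6 = 0.59; the remaining lags stay at or below 0.05.
The dominant spike at lag 6 indicates a seasonal period of 6.

6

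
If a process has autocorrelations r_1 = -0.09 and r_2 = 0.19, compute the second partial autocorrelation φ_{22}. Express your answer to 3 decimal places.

φ_{22} = (r_2 − r_1²) / (1 − r_1²)
r_1² = (-0.09)² = 0.0081
Numerator = 0.19 − 0.0081 = 0.1819; denominator = 1 − 0.0081 = 0.9919
φ_{22} = 0.1819 / 0.9919 = 0.183

0.183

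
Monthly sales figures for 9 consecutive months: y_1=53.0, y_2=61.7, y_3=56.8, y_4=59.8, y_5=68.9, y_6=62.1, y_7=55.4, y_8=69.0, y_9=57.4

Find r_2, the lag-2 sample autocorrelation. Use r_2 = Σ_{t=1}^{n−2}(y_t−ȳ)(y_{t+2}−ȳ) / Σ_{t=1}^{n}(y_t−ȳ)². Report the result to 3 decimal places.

Mean ȳ = (53.0 + 61.7 + 56.8 + 59.8 + 68.9 + 62.1 + 55.4 + 69.0 + 57.4)/9 = 60.4556
Σ(y_t−ȳ)(y_{t+2}−ȳ) = (27.2542) + (-0.8158) + (-30.8691) + (-1.0780) + (-42.6914) + (14.0509) + (15.4475) = -18.7017
Denominator Σ(y_t−ȳ)² = 252.8422
r_2 = -18.7017 / 252.8422 = -0.074

-0.074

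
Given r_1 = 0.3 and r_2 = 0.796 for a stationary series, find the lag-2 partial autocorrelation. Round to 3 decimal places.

φ_{22} = (r_2 − r_1²) / (1 − r_1²)
r_1² = (0.3)² = 0.09
Numerator = 0.796 − 0.0900 = 0.7060; denominator = 1 − 0.0900 = 0.9100
φ_{22} = 0.7060 / 0.9100 = 0.776

0.776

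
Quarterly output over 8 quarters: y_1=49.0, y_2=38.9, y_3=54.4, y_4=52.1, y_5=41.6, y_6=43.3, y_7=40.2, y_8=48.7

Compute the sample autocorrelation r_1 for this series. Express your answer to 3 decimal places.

Mean ȳ = (49.0 + 38.9 + 54.4 + 52.1 + 41.6 + 43.3 + 40.2 + 48.7)/8 = 46.0250
Deviations from mean: 2.9750, -7.1250, 8.3750, 6.0750, -4.4250, -2.7250, -5.8250, 2.6750
Numerator Σ_{t=1}^{7}(y_t−ȳ)(y_{t+1}−ȳ) = -44.5231
Denominator Σ(y_t−ȳ)² = 234.7550
r_1 = -44.5231 / 234.7550 = -0.190

-0.190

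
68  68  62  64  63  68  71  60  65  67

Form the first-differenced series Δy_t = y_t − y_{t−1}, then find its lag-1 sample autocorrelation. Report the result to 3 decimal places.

First differences Δy: 0, -6, 2, -1, 5, 3, -11, 5, 2
Mean of differences = -0.1111
Numerator Σ(Δy_t−Δȳ)(Δy_{t+1}−Δȳ) = -82.3457
Denominator Σ(Δy_t−Δȳ)² = 224.8889
r_1(Δy) = -82.3457 / 224.8889 = -0.366

-0.366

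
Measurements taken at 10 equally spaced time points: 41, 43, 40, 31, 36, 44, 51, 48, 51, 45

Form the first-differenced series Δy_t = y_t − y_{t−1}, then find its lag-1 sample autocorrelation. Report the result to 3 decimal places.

0.071

First differences Δy: 2, -3, -9, 5, 8, 7, -3, 3, -6
Mean of differences = 0.4444
Numerator Σ(Δy_t−Δȳ)(Δy_{t+1}−Δȳ) = 20.2469
Denominator Σ(Δy_t−Δȳ)² = 284.2222
r_1(Δy) = 20.2469 / 284.2222 = 0.071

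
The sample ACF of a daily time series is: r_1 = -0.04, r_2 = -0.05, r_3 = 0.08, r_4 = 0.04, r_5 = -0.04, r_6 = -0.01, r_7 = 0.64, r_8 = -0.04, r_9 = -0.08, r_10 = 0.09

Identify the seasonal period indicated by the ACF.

7

The largest autocorrelation is r_7 = 0.64; the remaining lags stay at or below 0.09.
The dominant spike at lag 7 indicates a seasonal period of 7.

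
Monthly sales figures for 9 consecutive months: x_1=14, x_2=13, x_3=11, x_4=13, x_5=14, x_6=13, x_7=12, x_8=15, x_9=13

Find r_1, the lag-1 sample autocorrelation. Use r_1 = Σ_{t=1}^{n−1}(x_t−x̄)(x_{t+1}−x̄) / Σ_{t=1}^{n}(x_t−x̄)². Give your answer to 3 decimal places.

-0.185

Mean x̄ = (14 + 13 + 11 + 13 + 14 + 13 + 12 + 15 + 13)/9 = 13.1111
Numerator Σ_{t=1}^{8}(x_t−x̄)(x_{t+1}−x̄) = -2.0123
Denominator Σ(x_t−x̄)² = 10.8889
r_1 = -2.0123 / 10.8889 = -0.185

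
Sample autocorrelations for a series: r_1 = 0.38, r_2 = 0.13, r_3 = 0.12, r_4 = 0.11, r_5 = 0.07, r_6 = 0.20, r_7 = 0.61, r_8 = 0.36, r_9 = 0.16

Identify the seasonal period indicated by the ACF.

The largest autocorrelation is r_7 = 0.61; the remaining lags stay at or below 0.38. The elevated value at lag 1 (0.38), dropping to 0.13 at lag 2, reflects decaying short-term dependence rather than seasonality.
The dominant spike at lag 7 indicates a seasonal period of 7.

7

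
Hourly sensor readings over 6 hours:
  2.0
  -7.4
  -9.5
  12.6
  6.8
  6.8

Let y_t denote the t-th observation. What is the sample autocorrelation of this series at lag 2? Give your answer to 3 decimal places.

Mean ȳ = (2.0 − 7.4 − 9.5 + 12.6 + 6.8 + 6.8)/6 = 1.8833
Numerator Σ_{t=1}^{4}(y_t−ȳ)(y_{t+2}−ȳ) = -104.0922
Denominator Σ(y_t−ȳ)² = 378.9683
r_2 = -104.0922 / 378.9683 = -0.275

-0.275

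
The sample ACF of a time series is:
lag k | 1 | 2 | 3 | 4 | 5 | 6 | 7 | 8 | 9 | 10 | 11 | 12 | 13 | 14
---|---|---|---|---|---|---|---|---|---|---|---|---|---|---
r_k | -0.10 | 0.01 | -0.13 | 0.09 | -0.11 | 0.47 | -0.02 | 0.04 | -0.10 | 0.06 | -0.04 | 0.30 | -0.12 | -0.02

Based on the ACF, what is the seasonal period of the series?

6

The largest autocorrelation is r_6 = 0.47, with a weaker echo at lag 12 (0.30); the remaining lags stay at or below 0.09.
The dominant spike at lag 6 indicates a seasonal period of 6.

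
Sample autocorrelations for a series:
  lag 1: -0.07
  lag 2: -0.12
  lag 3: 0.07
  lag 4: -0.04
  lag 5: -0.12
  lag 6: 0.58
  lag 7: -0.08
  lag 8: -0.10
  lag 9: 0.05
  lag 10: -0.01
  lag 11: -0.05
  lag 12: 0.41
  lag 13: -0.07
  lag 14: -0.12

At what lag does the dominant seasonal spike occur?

6

The largest autocorrelation is r_6 = 0.58, with a weaker echo at lag 12 (0.41); the remaining lags stay at or below 0.07.
The dominant spike at lag 6 indicates a seasonal period of 6.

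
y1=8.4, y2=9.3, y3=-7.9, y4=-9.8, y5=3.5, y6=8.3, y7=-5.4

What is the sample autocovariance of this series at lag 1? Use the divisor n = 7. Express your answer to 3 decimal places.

Mean ȳ = (8.4 + 9.3 − 7.9 − 9.8 + 3.5 + 8.3 − 5.4)/7 = 0.9143
Deviations: 7.4857, 8.3857, -8.8143, -10.7143, 2.5857, 7.3857, -6.3143
Σ_{t=1}^{6}(y_t−ȳ)(y_{t+1}−ȳ) = 28.0555
γ_1 = 28.0555 / 7 = 4.008

4.008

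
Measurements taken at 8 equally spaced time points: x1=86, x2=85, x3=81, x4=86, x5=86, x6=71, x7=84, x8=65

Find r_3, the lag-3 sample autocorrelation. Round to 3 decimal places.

Mean x̄ = (86 + 85 + 81 + 86 + 86 + 71 + 84 + 65)/8 = 80.5000
Deviations from mean: 5.5000, 4.5000, 0.5000, 5.5000, 5.5000, -9.5000, 3.5000, -15.5000
Numerator Σ_{t=1}^{5}(x_t−x̄)(x_{t+3}−x̄) = -15.7500
Denominator Σ(x_t−x̄)² = 454.0000
r_3 = -15.7500 / 454.0000 = -0.035

-0.035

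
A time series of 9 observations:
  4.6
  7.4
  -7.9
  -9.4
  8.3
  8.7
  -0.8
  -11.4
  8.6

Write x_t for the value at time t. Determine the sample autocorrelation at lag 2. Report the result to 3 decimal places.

Mean x̄ = (4.6 + 7.4 − 7.9 − 9.4 + 8.3 + 8.7 − 0.8 − 11.4 + 8.6)/9 = 0.9000
Σ(x_t−x̄)(x_{t+2}−x̄) = (-32.5600) + (-66.9500) + (-65.1200) + (-80.3400) + (-12.5800) + (-95.9400) + (-13.0900) = -366.5800
Denominator Σ(x_t−x̄)² = 568.5400
r_2 = -366.5800 / 568.5400 = -0.645

-0.645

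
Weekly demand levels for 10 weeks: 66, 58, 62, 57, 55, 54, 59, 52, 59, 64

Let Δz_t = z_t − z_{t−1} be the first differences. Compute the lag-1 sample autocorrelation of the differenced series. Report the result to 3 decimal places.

-0.364

First differences Δz: -8, 4, -5, -2, -1, 5, -7, 7, 5
Mean of differences = -0.2222
Numerator Σ(Δz_t−Δz̄)(Δz_{t+1}−Δz̄) = -93.8272
Denominator Σ(Δz_t−Δz̄)² = 257.5556
r_1(Δz) = -93.8272 / 257.5556 = -0.364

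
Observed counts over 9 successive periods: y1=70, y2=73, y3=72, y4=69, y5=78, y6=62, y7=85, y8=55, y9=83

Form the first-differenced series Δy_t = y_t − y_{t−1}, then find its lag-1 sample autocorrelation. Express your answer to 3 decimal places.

First differences Δy: 3, -1, -3, 9, -16, 23, -30, 28
Mean of differences = 1.6250
Numerator Σ(Δy_t−Δȳ)(Δy_{t+1}−Δȳ) = -2042.3906
Denominator Σ(Δy_t−Δȳ)² = 2547.8750
r_1(Δy) = -2042.3906 / 2547.8750 = -0.802

-0.802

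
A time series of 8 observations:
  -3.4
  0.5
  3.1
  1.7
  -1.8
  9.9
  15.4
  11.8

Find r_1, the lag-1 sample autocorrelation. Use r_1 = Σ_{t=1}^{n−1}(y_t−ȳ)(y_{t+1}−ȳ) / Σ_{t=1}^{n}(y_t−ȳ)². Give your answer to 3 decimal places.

Mean ȳ = (-3.4 + 0.5 + 3.1 + 1.7 − 1.8 + 9.9 + 15.4 + 11.8)/8 = 4.6500
Deviations from mean: -8.0500, -4.1500, -1.5500, -2.9500, -6.4500, 5.2500, 10.7500, 7.1500
Numerator Σ_{t=1}^{7}(y_t−ȳ)(y_{t+1}−ȳ) = 162.8775
Denominator Σ(y_t−ȳ)² = 328.9800
r_1 = 162.8775 / 328.9800 = 0.495

0.495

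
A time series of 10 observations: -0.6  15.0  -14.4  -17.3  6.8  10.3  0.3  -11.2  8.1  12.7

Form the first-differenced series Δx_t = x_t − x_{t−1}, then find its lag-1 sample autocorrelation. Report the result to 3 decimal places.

First differences Δx: 15.6, -29.4, -2.9, 24.1, 3.5, -10.0, -11.5, 19.3, 4.6
Mean of differences = 1.4778
Numerator Σ(Δx_t−Δx̄)(Δx_{t+1}−Δx̄) = -404.0772
Denominator Σ(Δx_t−Δx̄)² = 2315.4356
r_1(Δx) = -404.0772 / 2315.4356 = -0.175

-0.175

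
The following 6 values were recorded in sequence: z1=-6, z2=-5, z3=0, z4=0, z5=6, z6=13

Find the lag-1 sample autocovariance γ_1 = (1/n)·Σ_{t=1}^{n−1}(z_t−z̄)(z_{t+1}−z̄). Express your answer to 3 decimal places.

17.481

Mean z̄ = (-6 − 5 + 0 + 0 + 6 + 13)/6 = 1.3333
Σ_{t=1}^{5}(z_t−z̄)(z_{t+1}−z̄) = 104.8889
γ_1 = 104.8889 / 6 = 17.481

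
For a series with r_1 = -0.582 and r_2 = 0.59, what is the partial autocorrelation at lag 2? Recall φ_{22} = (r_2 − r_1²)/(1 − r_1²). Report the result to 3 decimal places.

0.380

φ_{22} = (r_2 − r_1²) / (1 − r_1²)
r_1² = (-0.582)² = 0.338724
Numerator = 0.59 − 0.3387 = 0.2513; denominator = 1 − 0.3387 = 0.6613
φ_{22} = 0.2513 / 0.6613 = 0.380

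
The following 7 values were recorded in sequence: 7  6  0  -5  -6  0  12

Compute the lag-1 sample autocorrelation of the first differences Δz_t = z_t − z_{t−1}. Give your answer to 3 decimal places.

First differences Δz: -1, -6, -5, -1, 6, 12
Mean of differences = 0.8333
Numerator Σ(Δz_t−Δz̄)(Δz_{t+1}−Δz̄) = 111.3056
Denominator Σ(Δz_t−Δz̄)² = 238.8333
r_1(Δz) = 111.3056 / 238.8333 = 0.466

0.466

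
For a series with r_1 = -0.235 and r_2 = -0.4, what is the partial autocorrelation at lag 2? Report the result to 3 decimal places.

-0.482

φ_{22} = (r_2 − r_1²) / (1 − r_1²)
r_1² = (-0.235)² = 0.055225
Numerator = -0.4 − 0.0552 = -0.4552; denominator = 1 − 0.0552 = 0.9448
φ_{22} = -0.4552 / 0.9448 = -0.482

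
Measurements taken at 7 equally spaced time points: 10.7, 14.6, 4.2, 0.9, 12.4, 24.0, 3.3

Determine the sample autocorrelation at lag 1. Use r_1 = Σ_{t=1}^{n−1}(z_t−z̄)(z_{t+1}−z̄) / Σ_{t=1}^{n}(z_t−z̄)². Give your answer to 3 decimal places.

-0.137

Mean z̄ = (10.7 + 14.6 + 4.2 + 0.9 + 12.4 + 24.0 + 3.3)/7 = 10.0143
Deviations from mean: 0.6857, 4.5857, -5.8143, -9.1143, 2.3857, 13.9857, -6.7143
Σ(z_t−z̄)(z_{t+1}−z̄) = (3.1445) + (-26.6627) + (52.9931) + (-21.7441) + (33.3659) + (-93.9041) = -52.8073
Denominator Σ(z_t−z̄)² = 384.7486
r_1 = -52.8073 / 384.7486 = -0.137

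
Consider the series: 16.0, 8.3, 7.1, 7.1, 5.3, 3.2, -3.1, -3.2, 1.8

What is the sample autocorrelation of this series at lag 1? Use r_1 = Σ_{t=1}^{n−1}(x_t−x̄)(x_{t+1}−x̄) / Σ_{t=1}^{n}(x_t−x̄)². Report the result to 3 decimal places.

Mean x̄ = (16.0 + 8.3 + 7.1 + 7.1 + 5.3 + 3.2 − 3.1 − 3.2 + 1.8)/9 = 4.7222
Numerator Σ_{t=1}^{8}(x_t−x̄)(x_{t+1}−x̄) = 152.0317
Denominator Σ(x_t−x̄)² = 286.4356
r_1 = 152.0317 / 286.4356 = 0.531

0.531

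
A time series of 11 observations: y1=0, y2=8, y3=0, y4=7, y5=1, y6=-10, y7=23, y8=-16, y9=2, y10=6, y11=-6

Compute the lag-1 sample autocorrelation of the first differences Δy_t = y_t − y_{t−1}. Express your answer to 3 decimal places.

First differences Δy: 8, -8, 7, -6, -11, 33, -39, 18, 4, -12
Mean of differences = -0.6000
Numerator Σ(Δy_t−Δȳ)(Δy_{t+1}−Δȳ) = -2425.5600
Denominator Σ(Δy_t−Δȳ)² = 3424.4000
r_1(Δy) = -2425.5600 / 3424.4000 = -0.708

-0.708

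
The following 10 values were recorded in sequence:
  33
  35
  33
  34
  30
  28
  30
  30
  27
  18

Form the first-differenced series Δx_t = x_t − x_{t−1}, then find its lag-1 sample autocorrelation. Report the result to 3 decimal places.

First differences Δx: 2, -2, 1, -4, -2, 2, 0, -3, -9
Mean of differences = -1.6667
Numerator Σ(Δx_t−Δx̄)(Δx_{t+1}−Δx̄) = 4.8889
Denominator Σ(Δx_t−Δx̄)² = 98.0000
r_1(Δx) = 4.8889 / 98.0000 = 0.050

0.050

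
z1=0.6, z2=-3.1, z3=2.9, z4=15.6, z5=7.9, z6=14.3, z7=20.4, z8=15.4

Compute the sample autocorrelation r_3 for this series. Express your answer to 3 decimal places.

Mean z̄ = (0.6 − 3.1 + 2.9 + 15.6 + 7.9 + 14.3 + 20.4 + 15.4)/8 = 9.2500
Deviations from mean: -8.6500, -12.3500, -6.3500, 6.3500, -1.3500, 5.0500, 11.1500, 6.1500
Numerator Σ_{t=1}^{5}(z_t−z̄)(z_{t+3}−z̄) = -7.8225
Denominator Σ(z_t−z̄)² = 497.4600
r_3 = -7.8225 / 497.4600 = -0.016

-0.016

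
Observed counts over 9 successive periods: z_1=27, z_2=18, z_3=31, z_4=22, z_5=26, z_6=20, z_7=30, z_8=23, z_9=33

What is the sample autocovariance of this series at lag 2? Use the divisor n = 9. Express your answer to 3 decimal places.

11.796

Mean z̄ = (27 + 18 + 31 + 22 + 26 + 20 + 30 + 23 + 33)/9 = 25.5556
Σ_{t=1}^{7}(z_t−z̄)(z_{t+2}−z̄) = 106.1605
γ_2 = 106.1605 / 9 = 11.796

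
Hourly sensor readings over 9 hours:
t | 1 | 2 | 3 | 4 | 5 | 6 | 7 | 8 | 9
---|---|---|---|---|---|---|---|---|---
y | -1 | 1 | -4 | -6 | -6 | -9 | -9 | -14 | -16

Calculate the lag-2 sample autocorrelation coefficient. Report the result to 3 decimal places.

Mean ȳ = (-1 + 1 − 4 − 6 − 6 − 9 − 9 − 14 − 16)/9 = -7.1111
Numerator Σ_{t=1}^{7}(y_t−ȳ)(y_{t+2}−ȳ) = 57.0864
Denominator Σ(y_t−ȳ)² = 248.8889
r_2 = 57.0864 / 248.8889 = 0.229

0.229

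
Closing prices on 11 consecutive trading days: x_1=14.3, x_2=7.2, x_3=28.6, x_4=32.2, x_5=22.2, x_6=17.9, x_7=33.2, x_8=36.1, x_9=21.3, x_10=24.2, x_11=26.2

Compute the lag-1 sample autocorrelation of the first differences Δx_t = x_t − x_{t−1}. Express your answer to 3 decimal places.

-0.174

First differences Δx: -7.1, 21.4, 3.6, -10.0, -4.3, 15.3, 2.9, -14.8, 2.9, 2.0
Mean of differences = 1.1900
Numerator Σ(Δx_t−Δx̄)(Δx_{t+1}−Δx̄) = -191.0061
Denominator Σ(Δx_t−Δx̄)² = 1099.6090
r_1(Δx) = -191.0061 / 1099.6090 = -0.174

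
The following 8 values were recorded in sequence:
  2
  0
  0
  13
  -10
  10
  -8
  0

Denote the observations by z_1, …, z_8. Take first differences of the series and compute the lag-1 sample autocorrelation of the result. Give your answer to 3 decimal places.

-0.850

First differences Δz: -2, 0, 13, -23, 20, -18, 8
Mean of differences = -0.2857
Numerator Σ(Δz_t−Δz̄)(Δz_{t+1}−Δz̄) = -1265.3673
Denominator Σ(Δz_t−Δz̄)² = 1489.4286
r_1(Δz) = -1265.3673 / 1489.4286 = -0.850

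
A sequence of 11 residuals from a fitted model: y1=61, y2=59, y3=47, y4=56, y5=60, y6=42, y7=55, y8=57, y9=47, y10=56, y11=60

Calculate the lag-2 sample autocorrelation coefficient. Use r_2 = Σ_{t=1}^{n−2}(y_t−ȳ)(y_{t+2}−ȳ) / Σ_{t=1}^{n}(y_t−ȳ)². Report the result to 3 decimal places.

-0.425

Mean ȳ = (61 + 59 + 47 + 56 + 60 + 42 + 55 + 57 + 47 + 56 + 60)/11 = 54.5455
Numerator Σ_{t=1}^{9}(y_t−ȳ)(y_{t+2}−ȳ) = -170.9587
Denominator Σ(y_t−ȳ)² = 402.7273
r_2 = -170.9587 / 402.7273 = -0.425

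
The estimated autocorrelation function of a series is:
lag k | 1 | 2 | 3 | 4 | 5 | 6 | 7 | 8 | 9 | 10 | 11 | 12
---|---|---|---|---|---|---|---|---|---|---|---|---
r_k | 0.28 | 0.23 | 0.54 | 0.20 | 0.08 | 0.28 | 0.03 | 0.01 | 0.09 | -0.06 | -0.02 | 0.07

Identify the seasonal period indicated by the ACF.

3

The largest autocorrelation is r_3 = 0.54; the remaining lags stay at or below 0.28. The elevated value at lag 1 (0.28), dropping to 0.23 at lag 2, reflects decaying short-term dependence rather than seasonality.
The dominant spike at lag 3 indicates a seasonal period of 3.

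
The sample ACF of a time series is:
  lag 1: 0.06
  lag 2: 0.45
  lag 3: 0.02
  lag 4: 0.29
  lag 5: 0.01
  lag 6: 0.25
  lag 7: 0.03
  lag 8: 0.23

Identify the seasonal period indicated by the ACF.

2

The largest autocorrelation is r_2 = 0.45, with weaker echoes at lags 4 (0.29), 6 (0.25) and 8 (0.23); the remaining lags stay at or below 0.06.
The dominant spike at lag 2 indicates a seasonal period of 2.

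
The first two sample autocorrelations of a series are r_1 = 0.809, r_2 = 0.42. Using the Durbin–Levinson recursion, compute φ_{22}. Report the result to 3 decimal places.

-0.679

φ_{22} = (r_2 − r_1²) / (1 − r_1²)
r_1² = (0.809)² = 0.654481
Numerator = 0.42 − 0.6545 = -0.2345; denominator = 1 − 0.6545 = 0.3455
φ_{22} = -0.2345 / 0.3455 = -0.679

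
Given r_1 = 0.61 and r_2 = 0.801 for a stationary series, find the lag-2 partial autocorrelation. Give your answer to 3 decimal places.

φ_{22} = (r_2 − r_1²) / (1 − r_1²)
r_1² = (0.61)² = 0.3721
Numerator = 0.801 − 0.3721 = 0.4289; denominator = 1 − 0.3721 = 0.6279
φ_{22} = 0.4289 / 0.6279 = 0.683

0.683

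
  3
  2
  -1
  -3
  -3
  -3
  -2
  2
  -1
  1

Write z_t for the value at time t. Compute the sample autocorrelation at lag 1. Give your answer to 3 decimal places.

Mean z̄ = (3 + 2 − 1 − 3 − 3 − 3 − 2 + 2 − 1 + 1)/10 = -0.5000
Numerator Σ_{t=1}^{9}(z_t−z̄)(z_{t+1}−z̄) = 19.2500
Denominator Σ(z_t−z̄)² = 48.5000
r_1 = 19.2500 / 48.5000 = 0.397

0.397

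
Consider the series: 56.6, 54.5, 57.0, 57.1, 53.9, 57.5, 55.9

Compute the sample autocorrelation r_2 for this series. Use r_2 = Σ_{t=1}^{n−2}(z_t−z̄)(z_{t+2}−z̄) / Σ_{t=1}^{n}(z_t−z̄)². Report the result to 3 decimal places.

Mean z̄ = (56.6 + 54.5 + 57.0 + 57.1 + 53.9 + 57.5 + 55.9)/7 = 56.0714
Deviations from mean: 0.5286, -1.5714, 0.9286, 1.0286, -2.1714, 1.4286, -0.1714
Σ(z_t−z̄)(z_{t+2}−z̄) = (0.4908) + (-1.6163) + (-2.0163) + (1.4694) + (0.3722) = -1.3002
Denominator Σ(z_t−z̄)² = 11.4543
r_2 = -1.3002 / 11.4543 = -0.114

-0.114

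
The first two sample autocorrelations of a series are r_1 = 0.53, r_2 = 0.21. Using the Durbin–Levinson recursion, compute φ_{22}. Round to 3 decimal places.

φ_{22} = (r_2 − r_1²) / (1 − r_1²)
r_1² = (0.53)² = 0.2809
Numerator = 0.21 − 0.2809 = -0.0709; denominator = 1 − 0.2809 = 0.7191
φ_{22} = -0.0709 / 0.7191 = -0.099

-0.099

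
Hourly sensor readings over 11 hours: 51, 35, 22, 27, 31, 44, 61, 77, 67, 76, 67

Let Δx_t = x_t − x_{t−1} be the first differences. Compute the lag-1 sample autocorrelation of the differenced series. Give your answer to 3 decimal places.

First differences Δx: -16, -13, 5, 4, 13, 17, 16, -10, 9, -9
Mean of differences = 1.6000
Numerator Σ(Δx_t−Δx̄)(Δx_{t+1}−Δx̄) = 308.8400
Denominator Σ(Δx_t−Δx̄)² = 1416.4000
r_1(Δx) = 308.8400 / 1416.4000 = 0.218

0.218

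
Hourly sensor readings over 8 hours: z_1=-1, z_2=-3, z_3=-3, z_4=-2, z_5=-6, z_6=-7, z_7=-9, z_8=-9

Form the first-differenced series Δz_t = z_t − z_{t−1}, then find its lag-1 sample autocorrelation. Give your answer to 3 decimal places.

First differences Δz: -2, 0, 1, -4, -1, -2, 0
Mean of differences = -1.1429
Numerator Σ(Δz_t−Δz̄)(Δz_{t+1}−Δz̄) = -6.1633
Denominator Σ(Δz_t−Δz̄)² = 16.8571
r_1(Δz) = -6.1633 / 16.8571 = -0.366

-0.366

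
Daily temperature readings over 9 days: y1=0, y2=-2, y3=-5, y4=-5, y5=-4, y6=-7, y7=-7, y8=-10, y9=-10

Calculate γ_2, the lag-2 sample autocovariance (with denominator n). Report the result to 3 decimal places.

1.746

Mean ȳ = (0 − 2 − 5 − 5 − 4 − 7 − 7 − 10 − 10)/9 = -5.5556
Σ_{t=1}^{7}(y_t−ȳ)(y_{t+2}−ȳ) = 15.7160
γ_2 = 15.7160 / 9 = 1.746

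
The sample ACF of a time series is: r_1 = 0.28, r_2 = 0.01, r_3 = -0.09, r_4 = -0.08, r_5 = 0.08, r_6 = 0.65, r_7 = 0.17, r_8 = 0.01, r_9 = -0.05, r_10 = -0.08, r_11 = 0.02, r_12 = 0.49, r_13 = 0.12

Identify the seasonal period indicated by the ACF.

6

The largest autocorrelation is r_6 = 0.65, with a weaker echo at lag 12 (0.49); the remaining lags stay at or below 0.28. The elevated value at lag 1 (0.28), dropping to 0.01 at lag 2, reflects decaying short-term dependence rather than seasonality.
The dominant spike at lag 6 indicates a seasonal period of 6.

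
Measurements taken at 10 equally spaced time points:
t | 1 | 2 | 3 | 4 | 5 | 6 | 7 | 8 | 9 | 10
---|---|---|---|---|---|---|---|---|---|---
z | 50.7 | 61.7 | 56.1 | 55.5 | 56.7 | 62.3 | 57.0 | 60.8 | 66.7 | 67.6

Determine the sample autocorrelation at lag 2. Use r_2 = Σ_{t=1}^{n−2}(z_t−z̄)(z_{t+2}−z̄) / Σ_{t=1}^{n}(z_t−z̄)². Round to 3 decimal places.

0.090

Mean z̄ = (50.7 + 61.7 + 56.1 + 55.5 + 56.7 + 62.3 + 57.0 + 60.8 + 66.7 + 67.6)/10 = 59.5100
Numerator Σ_{t=1}^{8}(z_t−z̄)(z_{t+2}−z̄) = 22.6958
Denominator Σ(z_t−z̄)² = 250.9090
r_2 = 22.6958 / 250.9090 = 0.090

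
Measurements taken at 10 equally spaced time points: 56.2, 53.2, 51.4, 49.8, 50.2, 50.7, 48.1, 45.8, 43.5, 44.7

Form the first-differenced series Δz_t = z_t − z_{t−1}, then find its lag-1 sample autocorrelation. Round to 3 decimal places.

0.053

First differences Δz: -3.0, -1.8, -1.6, 0.4, 0.5, -2.6, -2.3, -2.3, 1.2
Mean of differences = -1.2778
Numerator Σ(Δz_t−Δz̄)(Δz_{t+1}−Δz̄) = 1.0228
Denominator Σ(Δz_t−Δz̄)² = 19.2956
r_1(Δz) = 1.0228 / 19.2956 = 0.053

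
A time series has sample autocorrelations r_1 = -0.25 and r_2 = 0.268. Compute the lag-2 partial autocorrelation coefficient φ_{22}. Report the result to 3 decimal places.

0.219

φ_{22} = (r_2 − r_1²) / (1 − r_1²)
r_1² = (-0.25)² = 0.0625
Numerator = 0.268 − 0.0625 = 0.2055; denominator = 1 − 0.0625 = 0.9375
φ_{22} = 0.2055 / 0.9375 = 0.219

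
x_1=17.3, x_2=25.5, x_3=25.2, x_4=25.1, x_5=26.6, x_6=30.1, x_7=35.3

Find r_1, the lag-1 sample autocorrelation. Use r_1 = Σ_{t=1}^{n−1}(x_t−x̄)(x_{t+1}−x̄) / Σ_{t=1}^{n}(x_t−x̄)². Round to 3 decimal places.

Mean x̄ = (17.3 + 25.5 + 25.2 + 25.1 + 26.6 + 30.1 + 35.3)/7 = 26.4429
Deviations from mean: -9.1429, -0.9429, -1.2429, -1.3429, 0.1571, 3.6571, 8.8571
Numerator Σ_{t=1}^{6}(x_t−x̄)(x_{t+1}−x̄) = 44.2167
Denominator Σ(x_t−x̄)² = 179.6771
r_1 = 44.2167 / 179.6771 = 0.246

0.246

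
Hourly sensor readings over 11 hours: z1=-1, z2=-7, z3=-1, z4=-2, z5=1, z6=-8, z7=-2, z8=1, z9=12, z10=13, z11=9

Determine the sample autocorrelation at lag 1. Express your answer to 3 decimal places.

0.589

Mean z̄ = (-1 − 7 − 1 − 2 + 1 − 8 − 2 + 1 + 12 + 13 + 9)/11 = 1.3636
Numerator Σ_{t=1}^{10}(z_t−z̄)(z_{t+1}−z̄) = 293.5950
Denominator Σ(z_t−z̄)² = 498.5455
r_1 = 293.5950 / 498.5455 = 0.589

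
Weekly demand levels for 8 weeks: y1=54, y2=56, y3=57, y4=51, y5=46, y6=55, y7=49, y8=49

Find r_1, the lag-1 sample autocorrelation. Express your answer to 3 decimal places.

Mean ȳ = (54 + 56 + 57 + 51 + 46 + 55 + 49 + 49)/8 = 52.1250
Deviations from mean: 1.8750, 3.8750, 4.8750, -1.1250, -6.1250, 2.8750, -3.1250, -3.1250
Σ(y_t−ȳ)(y_{t+1}−ȳ) = (7.2656) + (18.8906) + (-5.4844) + (6.8906) + (-17.6094) + (-8.9844) + (9.7656) = 10.7344
Denominator Σ(y_t−ȳ)² = 108.8750
r_1 = 10.7344 / 108.8750 = 0.099

0.099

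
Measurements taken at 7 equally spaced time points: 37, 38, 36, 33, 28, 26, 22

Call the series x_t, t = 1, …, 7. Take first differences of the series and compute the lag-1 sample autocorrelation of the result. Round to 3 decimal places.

0.035

First differences Δx: 1, -2, -3, -5, -2, -4
Mean of differences = -2.5000
Numerator Σ(Δx_t−Δx̄)(Δx_{t+1}−Δx̄) = 0.7500
Denominator Σ(Δx_t−Δx̄)² = 21.5000
r_1(Δx) = 0.7500 / 21.5000 = 0.035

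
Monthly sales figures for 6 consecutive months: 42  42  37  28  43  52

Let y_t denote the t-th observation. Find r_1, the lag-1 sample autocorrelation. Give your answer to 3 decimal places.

0.129

Mean ȳ = (42 + 42 + 37 + 28 + 43 + 52)/6 = 40.6667
Numerator Σ_{t=1}^{5}(y_t−ȳ)(y_{t+1}−ȳ) = 40.2222
Denominator Σ(y_t−ȳ)² = 311.3333
r_1 = 40.2222 / 311.3333 = 0.129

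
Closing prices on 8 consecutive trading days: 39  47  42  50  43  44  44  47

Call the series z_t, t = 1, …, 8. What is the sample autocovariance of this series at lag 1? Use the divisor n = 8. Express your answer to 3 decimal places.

-5.281

Mean z̄ = (39 + 47 + 42 + 50 + 43 + 44 + 44 + 47)/8 = 44.5000
Σ_{t=1}^{7}(z_t−z̄)(z_{t+1}−z̄) = -42.2500
γ_1 = -42.2500 / 8 = -5.281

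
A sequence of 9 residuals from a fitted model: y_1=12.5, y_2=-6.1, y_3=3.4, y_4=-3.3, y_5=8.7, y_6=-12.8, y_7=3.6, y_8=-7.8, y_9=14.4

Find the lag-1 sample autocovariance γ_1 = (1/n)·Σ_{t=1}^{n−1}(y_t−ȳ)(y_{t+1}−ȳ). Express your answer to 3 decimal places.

Mean ȳ = (12.5 − 6.1 + 3.4 − 3.3 + 8.7 − 12.8 + 3.6 − 7.8 + 14.4)/9 = 1.4000
Σ_{t=1}^{8}(y_t−ȳ)(y_{t+1}−ȳ) = -416.7000
γ_1 = -416.7000 / 9 = -46.300

-46.300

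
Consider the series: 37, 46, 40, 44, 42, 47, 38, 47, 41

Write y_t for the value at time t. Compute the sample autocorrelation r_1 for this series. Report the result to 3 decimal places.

-0.715

Mean ȳ = (37 + 46 + 40 + 44 + 42 + 47 + 38 + 47 + 41)/9 = 42.4444
Numerator Σ_{t=1}^{8}(y_t−ȳ)(y_{t+1}−ȳ) = -81.6420
Denominator Σ(y_t−ȳ)² = 114.2222
r_1 = -81.6420 / 114.2222 = -0.715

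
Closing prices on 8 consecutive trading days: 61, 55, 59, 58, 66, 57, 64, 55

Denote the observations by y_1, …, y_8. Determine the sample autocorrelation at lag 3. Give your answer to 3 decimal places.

-0.577

Mean ȳ = (61 + 55 + 59 + 58 + 66 + 57 + 64 + 55)/8 = 59.3750
Deviations from mean: 1.6250, -4.3750, -0.3750, -1.3750, 6.6250, -2.3750, 4.6250, -4.3750
Σ(y_t−ȳ)(y_{t+3}−ȳ) = (-2.2344) + (-28.9844) + (0.8906) + (-6.3594) + (-28.9844) = -65.6719
Denominator Σ(y_t−ȳ)² = 113.8750
r_3 = -65.6719 / 113.8750 = -0.577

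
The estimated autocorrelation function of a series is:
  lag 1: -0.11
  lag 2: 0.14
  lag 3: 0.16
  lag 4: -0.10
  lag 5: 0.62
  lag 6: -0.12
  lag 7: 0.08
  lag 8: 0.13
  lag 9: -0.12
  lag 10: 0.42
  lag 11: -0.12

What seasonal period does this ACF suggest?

The largest autocorrelation is r_5 = 0.62, with a weaker echo at lag 10 (0.42); the remaining lags stay at or below 0.16.
The dominant spike at lag 5 indicates a seasonal period of 5.

5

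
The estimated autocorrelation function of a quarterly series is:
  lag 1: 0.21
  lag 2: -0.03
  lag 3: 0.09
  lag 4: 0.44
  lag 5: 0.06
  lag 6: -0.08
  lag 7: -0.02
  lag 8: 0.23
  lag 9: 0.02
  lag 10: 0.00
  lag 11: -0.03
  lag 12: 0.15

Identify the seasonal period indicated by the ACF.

The largest autocorrelation is r_4 = 0.44, with a weaker echo at lag 8 (0.23); the remaining lags stay at or below 0.21.
The dominant spike at lag 4 indicates a seasonal period of 4.

4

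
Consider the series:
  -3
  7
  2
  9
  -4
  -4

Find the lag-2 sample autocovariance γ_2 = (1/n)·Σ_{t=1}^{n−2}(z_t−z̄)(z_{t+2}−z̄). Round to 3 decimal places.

-0.426

Mean z̄ = (-3 + 7 + 2 + 9 − 4 − 4)/6 = 1.1667
Σ_{t=1}^{4}(z_t−z̄)(z_{t+2}−z̄) = -2.5556
γ_2 = -2.5556 / 6 = -0.426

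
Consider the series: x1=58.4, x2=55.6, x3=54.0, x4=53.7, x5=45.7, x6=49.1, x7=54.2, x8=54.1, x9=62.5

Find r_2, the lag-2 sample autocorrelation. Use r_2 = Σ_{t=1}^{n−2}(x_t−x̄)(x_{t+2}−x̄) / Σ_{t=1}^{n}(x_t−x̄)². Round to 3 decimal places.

Mean x̄ = (58.4 + 55.6 + 54.0 + 53.7 + 45.7 + 49.1 + 54.2 + 54.1 + 62.5)/9 = 54.1444
Σ(x_t−x̄)(x_{t+2}−x̄) = (-0.6147) + (-0.6469) + (1.2198) + (2.2420) + (-0.4691) + (0.2242) + (0.4642) = 2.4194
Denominator Σ(x_t−x̄)² = 187.0222
r_2 = 2.4194 / 187.0222 = 0.013

0.013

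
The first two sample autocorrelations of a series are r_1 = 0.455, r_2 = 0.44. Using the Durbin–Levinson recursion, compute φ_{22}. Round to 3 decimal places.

φ_{22} = (r_2 − r_1²) / (1 − r_1²)
r_1² = (0.455)² = 0.207025
Numerator = 0.44 − 0.2070 = 0.2330; denominator = 1 − 0.2070 = 0.7930
φ_{22} = 0.2330 / 0.7930 = 0.294

0.294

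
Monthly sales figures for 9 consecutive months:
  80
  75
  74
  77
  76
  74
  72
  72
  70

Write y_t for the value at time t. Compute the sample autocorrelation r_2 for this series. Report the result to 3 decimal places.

Mean ȳ = (80 + 75 + 74 + 77 + 76 + 74 + 72 + 72 + 70)/9 = 74.4444
Σ(y_t−ȳ)(y_{t+2}−ȳ) = (-2.4691) + (1.4198) + (-0.6914) + (-1.1358) + (-3.8025) + (1.0864) + (10.8642) = 5.2716
Denominator Σ(y_t−ȳ)² = 72.2222
r_2 = 5.2716 / 72.2222 = 0.073

0.073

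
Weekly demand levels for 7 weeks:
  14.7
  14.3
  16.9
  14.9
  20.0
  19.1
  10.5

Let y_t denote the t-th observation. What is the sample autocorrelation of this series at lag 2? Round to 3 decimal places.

-0.328

Mean ȳ = (14.7 + 14.3 + 16.9 + 14.9 + 20.0 + 19.1 + 10.5)/7 = 15.7714
Deviations from mean: -1.0714, -1.4714, 1.1286, -0.8714, 4.2286, 3.3286, -5.2714
Numerator Σ_{t=1}^{5}(y_t−ȳ)(y_{t+2}−ȳ) = -20.3459
Denominator Σ(y_t−ȳ)² = 62.0943
r_2 = -20.3459 / 62.0943 = -0.328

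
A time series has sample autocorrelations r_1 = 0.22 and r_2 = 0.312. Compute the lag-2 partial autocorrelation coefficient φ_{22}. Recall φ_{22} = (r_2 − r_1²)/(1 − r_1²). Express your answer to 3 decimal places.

φ_{22} = (r_2 − r_1²) / (1 − r_1²)
r_1² = (0.22)² = 0.0484
Numerator = 0.312 − 0.0484 = 0.2636; denominator = 1 − 0.0484 = 0.9516
φ_{22} = 0.2636 / 0.9516 = 0.277

0.277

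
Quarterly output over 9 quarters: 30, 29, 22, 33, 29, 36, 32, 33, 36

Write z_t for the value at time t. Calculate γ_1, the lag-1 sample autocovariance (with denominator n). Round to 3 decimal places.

0.591

Mean z̄ = (30 + 29 + 22 + 33 + 29 + 36 + 32 + 33 + 36)/9 = 31.1111
Σ_{t=1}^{8}(z_t−z̄)(z_{t+1}−z̄) = 5.3210
γ_1 = 5.3210 / 9 = 0.591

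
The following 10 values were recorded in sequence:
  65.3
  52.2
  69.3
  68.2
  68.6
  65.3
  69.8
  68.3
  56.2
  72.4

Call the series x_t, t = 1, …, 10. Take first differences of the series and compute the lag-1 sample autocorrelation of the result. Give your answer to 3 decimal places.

-0.496

First differences Δx: -13.1, 17.1, -1.1, 0.4, -3.3, 4.5, -1.5, -12.1, 16.2
Mean of differences = 0.7889
Numerator Σ(Δx_t−Δx̄)(Δx_{t+1}−Δx̄) = -447.8279
Denominator Σ(Δx_t−Δx̄)² = 902.0289
r_1(Δx) = -447.8279 / 902.0289 = -0.496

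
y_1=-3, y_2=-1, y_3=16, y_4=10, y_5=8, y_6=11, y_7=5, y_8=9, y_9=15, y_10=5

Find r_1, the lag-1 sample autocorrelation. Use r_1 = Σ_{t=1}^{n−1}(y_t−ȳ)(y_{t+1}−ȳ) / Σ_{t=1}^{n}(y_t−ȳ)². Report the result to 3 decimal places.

0.062

Mean ȳ = (-3 − 1 + 16 + 10 + 8 + 11 + 5 + 9 + 15 + 5)/10 = 7.5000
Numerator Σ_{t=1}^{9}(y_t−ȳ)(y_{t+1}−ȳ) = 21.2500
Denominator Σ(y_t−ȳ)² = 344.5000
r_1 = 21.2500 / 344.5000 = 0.062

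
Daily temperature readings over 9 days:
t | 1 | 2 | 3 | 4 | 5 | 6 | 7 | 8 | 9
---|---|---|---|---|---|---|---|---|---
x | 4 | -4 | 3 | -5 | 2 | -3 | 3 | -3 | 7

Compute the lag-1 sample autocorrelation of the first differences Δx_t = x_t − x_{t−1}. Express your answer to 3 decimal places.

First differences Δx: -8, 7, -8, 7, -5, 6, -6, 10
Mean of differences = 0.3750
Numerator Σ(Δx_t−Δx̄)(Δx_{t+1}−Δx̄) = -329.5156
Denominator Σ(Δx_t−Δx̄)² = 421.8750
r_1(Δx) = -329.5156 / 421.8750 = -0.781

-0.781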